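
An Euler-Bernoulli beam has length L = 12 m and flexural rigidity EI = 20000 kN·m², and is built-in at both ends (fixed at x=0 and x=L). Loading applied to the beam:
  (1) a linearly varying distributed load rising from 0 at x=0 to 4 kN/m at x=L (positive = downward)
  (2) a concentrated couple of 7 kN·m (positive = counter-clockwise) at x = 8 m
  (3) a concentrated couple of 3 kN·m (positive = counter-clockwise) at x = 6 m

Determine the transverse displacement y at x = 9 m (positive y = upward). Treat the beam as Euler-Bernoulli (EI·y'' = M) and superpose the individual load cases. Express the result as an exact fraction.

y(9) = -5491/1600000 m

Load 1 — triangular load w₀=4 kN/m (0→w₀ over full span):
  y_1 = -w₀x²(L-x)²(x+2L)/(120LEI) = -4·9²·(12-9)²·(9+2·12)/(120·12·20000) = -2673/800000 m
Load 2 — applied couple M₀=7 kN·m at a=8 m (b=L-a=4):
  y_2 = (R_Ax³/6 - M_Ax²/2 - M₀(x-a)²/2)/EI  [x>a] with R_A=7/9, M_A=7/3 = ((7/9)·9³/6 - (7/3)·9²/2 - 7·(9-8)²/2)/20000 = -7/40000 m
Load 3 — applied couple M₀=3 kN·m at a=6 m (b=L-a=6):
  y_3 = (R_Ax³/6 - M_Ax²/2 - M₀(x-a)²/2)/EI  [x>a] with R_A=3/8, M_A=3/4 = ((3/8)·9³/6 - (3/4)·9²/2 - 3·(9-6)²/2)/20000 = 27/320000 m
Superposition: y = Σ y_i = -5491/1600000 m ≈ -0.003432 m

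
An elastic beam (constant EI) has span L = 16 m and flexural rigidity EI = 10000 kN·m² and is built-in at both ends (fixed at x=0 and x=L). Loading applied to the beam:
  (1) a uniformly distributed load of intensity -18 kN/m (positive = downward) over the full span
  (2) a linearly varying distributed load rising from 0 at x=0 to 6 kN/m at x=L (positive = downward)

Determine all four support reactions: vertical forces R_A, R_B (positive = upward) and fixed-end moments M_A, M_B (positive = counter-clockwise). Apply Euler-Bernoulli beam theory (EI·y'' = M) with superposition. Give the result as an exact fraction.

R_A = -648/5 kN, M_A = -1664/5 kN·m, R_B = -552/5 kN, M_B = 1536/5 kN·m

Load 1 — uniform load w=-18 kN/m over full span:
  R_A = wL/2 = (-18)·16/2 = -144 kN
  M_A = wL²/12 = (-18)·16²/12 = -384 kN·m
  R_B = wL/2 = (-18)·16/2 = -144 kN
  M_B = -wL²/12 = -(-18)·16²/12 = 384 kN·m
Load 2 — triangular load w₀=6 kN/m (0→w₀ over full span):
  R_A = 3w₀L/20 = 3·6·16/20 = 72/5 kN
  M_A = w₀L²/30 = 6·16²/30 = 256/5 kN·m
  R_B = 7w₀L/20 = 7·6·16/20 = 168/5 kN
  M_B = -w₀L²/20 = -6·16²/20 = -384/5 kN·m
Superposition: R_A = -648/5 kN, M_A = -1664/5 kN·m, R_B = -552/5 kN, M_B = 1536/5 kN·m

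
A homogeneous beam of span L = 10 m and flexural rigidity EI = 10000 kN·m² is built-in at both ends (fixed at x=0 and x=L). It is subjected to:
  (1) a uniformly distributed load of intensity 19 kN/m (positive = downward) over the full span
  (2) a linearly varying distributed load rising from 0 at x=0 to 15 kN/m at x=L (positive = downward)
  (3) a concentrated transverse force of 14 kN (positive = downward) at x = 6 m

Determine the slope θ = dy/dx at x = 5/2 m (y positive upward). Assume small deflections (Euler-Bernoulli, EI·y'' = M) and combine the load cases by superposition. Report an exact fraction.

Load 1 — uniform load w=19 kN/m over full span:
  θ_1 = -wx(L-x)(L-2x)/(12EI) = -19·(5/2)·(10-(5/2))·(10-2·(5/2))/(12·10000) = -19/1280 rad
Load 2 — triangular load w₀=15 kN/m (0→w₀ over full span):
  θ_2 = -w₀(2x(L-x)(L-2x)(x+2L)+x²(L-x)²)/(120LEI) = -15·(2·(5/2)·(10-(5/2))·(10-2·(5/2))·((5/2)+2·10)+(5/2)²·(10-(5/2))²)/(120·10·10000) = -117/20480 rad
Load 3 — point force P=14 kN at a=6 m (b=L-a=4):
  θ_3 = -Pb²x(2aL-(3a+b)x)/(2L³EI)  [x≤a] = -14·4²·(5/2)·(2·6·10-(3·6+4)·(5/2))/(2·10³·10000) = -91/50000 rad
Superposition: θ = Σ θ_i = -286421/12800000 rad ≈ -0.022377 rad

θ(5/2) = -286421/12800000 rad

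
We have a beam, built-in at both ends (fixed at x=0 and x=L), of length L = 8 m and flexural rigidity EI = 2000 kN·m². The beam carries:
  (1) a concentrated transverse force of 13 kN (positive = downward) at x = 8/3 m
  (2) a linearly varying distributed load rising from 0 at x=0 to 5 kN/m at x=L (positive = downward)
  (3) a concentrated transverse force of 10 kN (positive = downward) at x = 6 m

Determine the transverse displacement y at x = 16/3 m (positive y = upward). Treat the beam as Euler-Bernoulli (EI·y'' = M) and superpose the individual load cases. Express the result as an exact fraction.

Load 1 — point force P=13 kN at a=8/3 m (b=L-a=16/3):
  y_1 = -Pa²(L-x)²(3bL-(3b+a)(L-x))/(6L³EI)  [x>a] = -13·(8/3)²·(8-(16/3))²·(3·(16/3)·8-(3·(16/3)+(8/3))·(8-(16/3)))/(6·8³·2000) = -2288/273375 m
Load 2 — triangular load w₀=5 kN/m (0→w₀ over full span):
  y_2 = -w₀x²(L-x)²(x+2L)/(120LEI) = -5·(16/3)²·(8-(16/3))²·((16/3)+2·8)/(120·8·2000) = -1024/91125 m
Load 3 — point force P=10 kN at a=6 m (b=L-a=2):
  y_3 = -Pb²x²(3aL-(3a+b)x)/(6L³EI)  [x≤a] = -10·2²·(16/3)²·(3·6·8-(3·6+2)·(16/3))/(6·8³·2000) = -14/2025 m
Superposition: y = Σ y_i = -58/2187 m ≈ -0.026520 m

y(16/3) = -58/2187 m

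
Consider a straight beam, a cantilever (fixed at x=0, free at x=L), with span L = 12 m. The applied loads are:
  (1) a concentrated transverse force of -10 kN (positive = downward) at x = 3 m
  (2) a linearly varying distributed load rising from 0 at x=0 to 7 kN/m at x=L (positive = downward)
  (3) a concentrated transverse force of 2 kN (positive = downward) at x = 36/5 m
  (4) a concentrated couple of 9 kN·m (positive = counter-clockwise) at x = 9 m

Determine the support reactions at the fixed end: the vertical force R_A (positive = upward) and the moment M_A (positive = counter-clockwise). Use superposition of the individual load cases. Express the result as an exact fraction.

Load 1 — point force P=-10 kN at a=3 m (b=L-a=9):
  R_A = P = (-10) = -10 kN
  M_A = Pa = (-10)·3 = -30 kN·m
Load 2 — triangular load w₀=7 kN/m (0→w₀ over full span):
  R_A = w₀L/2 = 7·12/2 = 42 kN
  M_A = w₀L²/3 = 7·12²/3 = 336 kN·m
Load 3 — point force P=2 kN at a=36/5 m (b=L-a=24/5):
  R_A = P = 2 kN
  M_A = Pa = 2·(36/5) = 72/5 kN·m
Load 4 — applied couple M₀=9 kN·m at a=9 m (b=L-a=3):
  R_A = 0 kN
  M_A = -M₀ = -9 kN·m
Superposition: R_A = 34 kN, M_A = 1557/5 kN·m

R_A = 34 kN, M_A = 1557/5 kN·m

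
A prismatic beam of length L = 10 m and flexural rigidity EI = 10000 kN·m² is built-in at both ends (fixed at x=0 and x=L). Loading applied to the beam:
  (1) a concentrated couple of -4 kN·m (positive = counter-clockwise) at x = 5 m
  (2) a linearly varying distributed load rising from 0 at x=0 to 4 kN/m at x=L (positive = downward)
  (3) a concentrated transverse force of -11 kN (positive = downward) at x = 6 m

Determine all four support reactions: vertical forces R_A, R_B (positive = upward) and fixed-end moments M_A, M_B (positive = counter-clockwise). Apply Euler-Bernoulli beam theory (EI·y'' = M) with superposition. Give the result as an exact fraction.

R_A = 191/125 kN, M_A = 133/75 kN·m, R_B = 934/125 kN, M_B = -129/25 kN·m

Load 1 — applied couple M₀=-4 kN·m at a=5 m (b=L-a=5):
  R_A = 6M₀ab/L³ = 6·(-4)·5·5/10³ = -3/5 kN
  M_A = M₀b(2a-b)/L² = (-4)·5·(2·5-5)/10² = -1 kN·m
  R_B = -6M₀ab/L³ = -6·(-4)·5·5/10³ = 3/5 kN
  M_B = M₀a(2b-a)/L² = (-4)·5·(2·5-5)/10² = -1 kN·m
Load 2 — triangular load w₀=4 kN/m (0→w₀ over full span):
  R_A = 3w₀L/20 = 3·4·10/20 = 6 kN
  M_A = w₀L²/30 = 4·10²/30 = 40/3 kN·m
  R_B = 7w₀L/20 = 7·4·10/20 = 14 kN
  M_B = -w₀L²/20 = -4·10²/20 = -20 kN·m
Load 3 — point force P=-11 kN at a=6 m (b=L-a=4):
  R_A = Pb²(3a+b)/L³ = (-11)·4²·(3·6+4)/10³ = -484/125 kN
  M_A = Pab²/L² = (-11)·6·4²/10² = -264/25 kN·m
  R_B = Pa²(a+3b)/L³ = (-11)·6²·(6+3·4)/10³ = -891/125 kN
  M_B = -Pa²b/L² = -(-11)·6²·4/10² = 396/25 kN·m
Superposition: R_A = 191/125 kN, M_A = 133/75 kN·m, R_B = 934/125 kN, M_B = -129/25 kN·m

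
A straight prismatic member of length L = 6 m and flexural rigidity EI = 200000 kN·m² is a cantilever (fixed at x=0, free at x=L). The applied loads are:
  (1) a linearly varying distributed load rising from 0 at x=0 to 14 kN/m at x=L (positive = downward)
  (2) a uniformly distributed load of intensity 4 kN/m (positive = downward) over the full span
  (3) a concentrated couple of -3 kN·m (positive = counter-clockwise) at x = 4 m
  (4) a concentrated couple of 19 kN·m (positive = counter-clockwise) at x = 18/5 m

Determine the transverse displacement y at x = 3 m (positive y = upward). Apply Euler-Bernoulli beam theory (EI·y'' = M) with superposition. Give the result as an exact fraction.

y(3) = -29169/8000000 m

Load 1 — triangular load w₀=14 kN/m (0→w₀ over full span):
  y_1 = (w₀Lx³/12-w₀L²x²/6-w₀x⁵/(120L))/EI = (14·6·3³/12-14·6²·3²/6-14·3⁵/(120·6))/200000 = -22869/8000000 m
Load 2 — uniform load w=4 kN/m over full span:
  y_2 = -wx²(x²-4Lx+6L²)/(24EI) = -4·3²·(3²-4·6·3+6·6²)/(24·200000) = -459/400000 m
Load 3 — applied couple M₀=-3 kN·m at a=4 m (b=L-a=2):
  y_3 = M₀x²/(2EI)  [x≤a] = (-3)·3²/(2·200000) = -27/400000 m
Load 4 — applied couple M₀=19 kN·m at a=18/5 m (b=L-a=12/5):
  y_4 = M₀x²/(2EI)  [x≤a] = 19·3²/(2·200000) = 171/400000 m
Superposition: y = Σ y_i = -29169/8000000 m ≈ -0.003646 m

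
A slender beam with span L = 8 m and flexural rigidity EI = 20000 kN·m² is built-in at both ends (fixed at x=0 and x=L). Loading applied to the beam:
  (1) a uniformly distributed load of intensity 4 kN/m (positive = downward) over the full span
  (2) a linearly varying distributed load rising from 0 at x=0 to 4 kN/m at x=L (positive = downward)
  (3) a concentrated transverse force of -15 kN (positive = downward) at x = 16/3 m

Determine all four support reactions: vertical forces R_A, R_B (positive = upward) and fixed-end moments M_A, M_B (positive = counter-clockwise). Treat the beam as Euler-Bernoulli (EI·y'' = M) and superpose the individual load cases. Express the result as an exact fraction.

R_A = 761/45 kN, M_A = 944/45 kN·m, R_B = 724/45 kN, M_B = -736/45 kN·m

Load 1 — uniform load w=4 kN/m over full span:
  R_A = wL/2 = 4·8/2 = 16 kN
  M_A = wL²/12 = 4·8²/12 = 64/3 kN·m
  R_B = wL/2 = 4·8/2 = 16 kN
  M_B = -wL²/12 = -4·8²/12 = -64/3 kN·m
Load 2 — triangular load w₀=4 kN/m (0→w₀ over full span):
  R_A = 3w₀L/20 = 3·4·8/20 = 24/5 kN
  M_A = w₀L²/30 = 4·8²/30 = 128/15 kN·m
  R_B = 7w₀L/20 = 7·4·8/20 = 56/5 kN
  M_B = -w₀L²/20 = -4·8²/20 = -64/5 kN·m
Load 3 — point force P=-15 kN at a=16/3 m (b=L-a=8/3):
  R_A = Pb²(3a+b)/L³ = (-15)·(8/3)²·(3·(16/3)+(8/3))/8³ = -35/9 kN
  M_A = Pab²/L² = (-15)·(16/3)·(8/3)²/8² = -80/9 kN·m
  R_B = Pa²(a+3b)/L³ = (-15)·(16/3)²·((16/3)+3·(8/3))/8³ = -100/9 kN
  M_B = -Pa²b/L² = -(-15)·(16/3)²·(8/3)/8² = 160/9 kN·m
Superposition: R_A = 761/45 kN, M_A = 944/45 kN·m, R_B = 724/45 kN, M_B = -736/45 kN·m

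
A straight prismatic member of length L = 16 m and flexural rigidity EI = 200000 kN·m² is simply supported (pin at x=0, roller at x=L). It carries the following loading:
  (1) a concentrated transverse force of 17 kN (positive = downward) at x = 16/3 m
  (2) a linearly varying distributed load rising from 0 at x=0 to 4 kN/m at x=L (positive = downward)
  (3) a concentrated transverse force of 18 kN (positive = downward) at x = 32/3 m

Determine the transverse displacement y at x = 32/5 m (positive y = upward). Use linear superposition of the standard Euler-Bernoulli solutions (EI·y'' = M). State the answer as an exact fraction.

Load 1 — point force P=17 kN at a=16/3 m (b=L-a=32/3):
  y_1 = -Pa(L-x)(2Lx-a²-x²)/(6LEI)  [x>a] = -17·(16/3)·(16-(32/5))·(2·16·(32/5)-(16/3)²-(32/5)²)/(6·16·200000) = -64736/10546875 m
Load 2 — triangular load w₀=4 kN/m (0→w₀ over full span):
  y_2 = -w₀x(7L⁴-10L²x²+3x⁴)/(360LEI) = -4·(32/5)·(7·16⁴-10·16²·(32/5)²+3·(32/5)⁴)/(360·16·200000) = -1168384/146484375 m
Load 3 — point force P=18 kN at a=32/3 m (b=L-a=16/3):
  y_3 = -Pbx(L²-b²-x²)/(6LEI)  [x≤a] = -18·(16/3)·(32/5)·(16²-(16/3)²-(32/5)²)/(6·16·200000) = -20992/3515625 m
Superposition: y = Σ y_i = -26479456/1318359375 m ≈ -0.020085 m

y(32/5) = -26479456/1318359375 m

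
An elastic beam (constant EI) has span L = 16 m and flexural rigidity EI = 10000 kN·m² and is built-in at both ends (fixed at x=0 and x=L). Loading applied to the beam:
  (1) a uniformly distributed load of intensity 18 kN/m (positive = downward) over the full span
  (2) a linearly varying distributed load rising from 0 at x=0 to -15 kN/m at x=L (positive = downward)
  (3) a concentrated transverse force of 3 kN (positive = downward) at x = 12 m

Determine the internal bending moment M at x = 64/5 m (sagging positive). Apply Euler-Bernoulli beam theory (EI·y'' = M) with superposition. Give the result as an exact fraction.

Load 1 — uniform load w=18 kN/m over full span:
  M_1 = wLx/2 - wL²/12 - wx²/2 = 18·16·(64/5)/2 - 18·16²/12 - 18·(64/5)²/2 = -384/25 kN·m
Load 2 — triangular load w₀=-15 kN/m (0→w₀ over full span):
  M_2 = 3w₀Lx/20 - w₀L²/30 - w₀x³/(6L) = 3·(-15)·16·(64/5)/20 - (-15)·16²/30 - (-15)·(64/5)³/(6·16) = -128/25 kN·m
Load 3 — point force P=3 kN at a=12 m (b=L-a=4):
  M_3 = Pa²(a+3b)(L-x)/L³ - Pa²b/L²  [x>a] = 3·12²·(12+3·4)·(16-(64/5))/16³ - 3·12²·4/16² = 27/20 kN·m
Superposition: M = Σ M_i = -1913/100 kN·m ≈ -19.130000 kN·m

M(64/5) = -1913/100 kN·m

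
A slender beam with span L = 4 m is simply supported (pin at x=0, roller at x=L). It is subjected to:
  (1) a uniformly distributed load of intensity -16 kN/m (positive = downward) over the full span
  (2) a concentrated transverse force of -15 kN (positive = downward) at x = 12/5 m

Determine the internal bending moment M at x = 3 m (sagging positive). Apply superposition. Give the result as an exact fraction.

Load 1 — uniform load w=-16 kN/m over full span:
  M_1 = wx(L-x)/2 = (-16)·3·(4-3)/2 = -24 kN·m
Load 2 — point force P=-15 kN at a=12/5 m (b=L-a=8/5):
  M_2 = Pa(L-x)/L  [x>a] = (-15)·(12/5)·(4-3)/4 = -9 kN·m
Superposition: M = Σ M_i = -33 kN·m ≈ -33.000000 kN·m

M(3) = -33 kN·m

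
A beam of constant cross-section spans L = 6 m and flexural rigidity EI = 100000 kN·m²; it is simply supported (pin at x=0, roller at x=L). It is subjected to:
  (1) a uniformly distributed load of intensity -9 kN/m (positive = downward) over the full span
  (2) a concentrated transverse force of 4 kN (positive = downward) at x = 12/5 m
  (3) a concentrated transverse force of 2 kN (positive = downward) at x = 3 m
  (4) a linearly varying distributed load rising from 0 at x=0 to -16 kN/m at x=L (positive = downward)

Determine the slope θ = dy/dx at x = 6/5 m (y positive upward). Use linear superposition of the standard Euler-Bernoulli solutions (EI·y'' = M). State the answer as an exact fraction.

Load 1 — uniform load w=-9 kN/m over full span:
  θ_1 = -w(L³-6Lx²+4x³)/(24EI) = -(-9)·(6³-6·6·(6/5)²+4·(6/5)³)/(24·100000) = 8019/12500000 rad
Load 2 — point force P=4 kN at a=12/5 m (b=L-a=18/5):
  θ_2 = -Pb(L²-b²-3x²)/(6LEI)  [x≤a] = -4·(18/5)·(6²-(18/5)²-3·(6/5)²)/(6·6·100000) = -117/1562500 rad
Load 3 — point force P=2 kN at a=3 m (b=L-a=3):
  θ_3 = -Pb(L²-b²-3x²)/(6LEI)  [x≤a] = -2·3·(6²-3²-3·(6/5)²)/(6·6·100000) = -189/5000000 rad
Load 4 — triangular load w₀=-16 kN/m (0→w₀ over full span):
  θ_4 = -w₀(7L⁴-30L²x²+15x⁴)/(360LEI) = -(-16)·(7·6⁴-30·6²·(6/5)²+15·(6/5)⁴)/(360·6·100000) = 1092/1953125 rad
Superposition: θ = Σ θ_i = 135993/125000000 rad ≈ 0.001088 rad

θ(6/5) = 135993/125000000 rad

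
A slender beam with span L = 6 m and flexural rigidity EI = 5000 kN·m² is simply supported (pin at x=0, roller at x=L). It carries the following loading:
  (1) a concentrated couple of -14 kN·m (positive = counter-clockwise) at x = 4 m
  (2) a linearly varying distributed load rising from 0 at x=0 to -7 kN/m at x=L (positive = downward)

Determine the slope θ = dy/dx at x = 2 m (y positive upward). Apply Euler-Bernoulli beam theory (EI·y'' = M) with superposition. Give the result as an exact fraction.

θ(2) = 469/112500 rad

Load 1 — applied couple M₀=-14 kN·m at a=4 m (b=L-a=2):
  θ_1 = (M₀x²/(2L)+C₁)/EI  [x≤a] with C₁=M₀(3b²-L²)/(6L)=28/3 = ((-14)·2²/(2·6)+(28/3))/5000 = 7/7500 rad
Load 2 — triangular load w₀=-7 kN/m (0→w₀ over full span):
  θ_2 = -w₀(7L⁴-30L²x²+15x⁴)/(360LEI) = -(-7)·(7·6⁴-30·6²·2²+15·2⁴)/(360·6·5000) = 91/28125 rad
Superposition: θ = Σ θ_i = 469/112500 rad ≈ 0.004169 rad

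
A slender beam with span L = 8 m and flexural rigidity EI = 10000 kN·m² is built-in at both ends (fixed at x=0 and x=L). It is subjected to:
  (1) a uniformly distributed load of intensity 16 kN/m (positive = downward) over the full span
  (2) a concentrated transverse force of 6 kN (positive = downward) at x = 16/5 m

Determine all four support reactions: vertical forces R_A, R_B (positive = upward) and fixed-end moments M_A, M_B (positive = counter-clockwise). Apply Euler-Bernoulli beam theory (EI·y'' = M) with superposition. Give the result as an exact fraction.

Load 1 — uniform load w=16 kN/m over full span:
  R_A = wL/2 = 16·8/2 = 64 kN
  M_A = wL²/12 = 16·8²/12 = 256/3 kN·m
  R_B = wL/2 = 16·8/2 = 64 kN
  M_B = -wL²/12 = -16·8²/12 = -256/3 kN·m
Load 2 — point force P=6 kN at a=16/5 m (b=L-a=24/5):
  R_A = Pb²(3a+b)/L³ = 6·(24/5)²·(3·(16/5)+(24/5))/8³ = 486/125 kN
  M_A = Pab²/L² = 6·(16/5)·(24/5)²/8² = 864/125 kN·m
  R_B = Pa²(a+3b)/L³ = 6·(16/5)²·((16/5)+3·(24/5))/8³ = 264/125 kN
  M_B = -Pa²b/L² = -6·(16/5)²·(24/5)/8² = -576/125 kN·m
Superposition: R_A = 8486/125 kN, M_A = 34592/375 kN·m, R_B = 8264/125 kN, M_B = -33728/375 kN·m

R_A = 8486/125 kN, M_A = 34592/375 kN·m, R_B = 8264/125 kN, M_B = -33728/375 kN·m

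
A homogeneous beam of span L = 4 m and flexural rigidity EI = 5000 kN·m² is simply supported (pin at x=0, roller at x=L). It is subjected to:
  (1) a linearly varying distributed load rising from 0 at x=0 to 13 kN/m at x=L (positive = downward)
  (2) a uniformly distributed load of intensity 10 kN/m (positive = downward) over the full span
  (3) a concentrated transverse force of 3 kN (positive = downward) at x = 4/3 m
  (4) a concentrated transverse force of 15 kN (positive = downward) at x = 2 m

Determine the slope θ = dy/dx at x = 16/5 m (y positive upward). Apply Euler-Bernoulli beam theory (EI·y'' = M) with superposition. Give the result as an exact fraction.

Load 1 — triangular load w₀=13 kN/m (0→w₀ over full span):
  θ_1 = -w₀(7L⁴-30L²x²+15x⁴)/(360LEI) = -13·(7·4⁴-30·4²·(16/5)²+15·(16/5)⁴)/(360·4·5000) = 9841/3515625 rad
Load 2 — uniform load w=10 kN/m over full span:
  θ_2 = -w(L³-6Lx²+4x³)/(24EI) = -10·(4³-6·4·(16/5)²+4·(16/5)³)/(24·5000) = 66/15625 rad
Load 3 — point force P=3 kN at a=4/3 m (b=L-a=8/3):
  θ_3 = -Pa(2L²-6Lx+3x²+a²)/(6LEI)  [x>a] = -3·(4/3)·(2·4²-6·4·(16/5)+3·(16/5)²+(4/3)²)/(6·4·5000) = 173/421875 rad
Load 4 — point force P=15 kN at a=2 m (b=L-a=2):
  θ_4 = -Pa(2L²-6Lx+3x²+a²)/(6LEI)  [x>a] = -15·2·(2·4²-6·4·(16/5)+3·(16/5)²+2²)/(6·4·5000) = 63/25000 rad
Superposition: θ = Σ θ_i = 839809/84375000 rad ≈ 0.009953 rad

θ(16/5) = 839809/84375000 rad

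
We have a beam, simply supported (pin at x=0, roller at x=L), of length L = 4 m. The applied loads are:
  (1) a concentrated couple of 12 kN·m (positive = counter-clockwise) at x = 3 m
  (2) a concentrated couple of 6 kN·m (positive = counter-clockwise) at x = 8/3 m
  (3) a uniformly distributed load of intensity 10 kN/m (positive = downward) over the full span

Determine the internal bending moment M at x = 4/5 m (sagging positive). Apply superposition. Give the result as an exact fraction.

Load 1 — applied couple M₀=12 kN·m at a=3 m (b=L-a=1):
  M_1 = M₀x/L  [x≤a] = 12·(4/5)/4 = 12/5 kN·m
Load 2 — applied couple M₀=6 kN·m at a=8/3 m (b=L-a=4/3):
  M_2 = M₀x/L  [x≤a] = 6·(4/5)/4 = 6/5 kN·m
Load 3 — uniform load w=10 kN/m over full span:
  M_3 = wx(L-x)/2 = 10·(4/5)·(4-(4/5))/2 = 64/5 kN·m
Superposition: M = Σ M_i = 82/5 kN·m ≈ 16.400000 kN·m

M(4/5) = 82/5 kN·m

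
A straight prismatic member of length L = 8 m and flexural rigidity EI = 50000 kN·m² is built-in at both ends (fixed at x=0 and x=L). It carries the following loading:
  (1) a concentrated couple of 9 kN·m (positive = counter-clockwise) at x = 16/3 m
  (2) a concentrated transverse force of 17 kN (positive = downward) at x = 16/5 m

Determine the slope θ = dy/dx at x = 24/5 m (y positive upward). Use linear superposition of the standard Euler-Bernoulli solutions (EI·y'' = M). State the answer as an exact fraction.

Load 1 — applied couple M₀=9 kN·m at a=16/3 m (b=L-a=8/3):
  θ_1 = (R_Ax²/2 - M_Ax)/EI  [x≤a] with R_A=3/2, M_A=3 = ((3/2)·(24/5)²/2 - 3·(24/5))/50000 = 9/156250 rad
Load 2 — point force P=17 kN at a=16/5 m (b=L-a=24/5):
  θ_2 = Pa²(L-x)(2bL-(3b+a)(L-x))/(2L³EI)  [x>a] = 17·(16/5)²·(8-(24/5))·(2·(24/5)·8-(3·(24/5)+(16/5))·(8-(24/5)))/(2·8³·50000) = 2176/9765625 rad
Superposition: θ = Σ θ_i = 5477/19531250 rad ≈ 0.000280 rad

θ(24/5) = 5477/19531250 rad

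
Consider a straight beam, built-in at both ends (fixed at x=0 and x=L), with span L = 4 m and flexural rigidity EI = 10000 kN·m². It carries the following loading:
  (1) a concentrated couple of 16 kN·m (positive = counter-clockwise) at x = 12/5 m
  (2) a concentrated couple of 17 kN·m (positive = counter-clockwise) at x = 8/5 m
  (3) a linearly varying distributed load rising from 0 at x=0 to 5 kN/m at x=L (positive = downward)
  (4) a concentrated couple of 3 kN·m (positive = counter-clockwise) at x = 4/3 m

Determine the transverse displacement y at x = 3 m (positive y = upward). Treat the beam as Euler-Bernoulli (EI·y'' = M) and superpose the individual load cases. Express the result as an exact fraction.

y(3) = 481/4800000 m

Load 1 — applied couple M₀=16 kN·m at a=12/5 m (b=L-a=8/5):
  y_1 = (R_Ax³/6 - M_Ax²/2 - M₀(x-a)²/2)/EI  [x>a] with R_A=144/25, M_A=128/25 = ((144/25)·3³/6 - (128/25)·3²/2 - 16·(3-(12/5))²/2)/10000 = 0 m
Load 2 — applied couple M₀=17 kN·m at a=8/5 m (b=L-a=12/5):
  y_2 = (R_Ax³/6 - M_Ax²/2 - M₀(x-a)²/2)/EI  [x>a] with R_A=153/25, M_A=51/25 = ((153/25)·3³/6 - (51/25)·3²/2 - 17·(3-(8/5))²/2)/10000 = 17/100000 m
Load 3 — triangular load w₀=5 kN/m (0→w₀ over full span):
  y_3 = -w₀x²(L-x)²(x+2L)/(120LEI) = -5·3²·(4-3)²·(3+2·4)/(120·4·10000) = -33/320000 m
Load 4 — applied couple M₀=3 kN·m at a=4/3 m (b=L-a=8/3):
  y_4 = (R_Ax³/6 - M_Ax²/2 - M₀(x-a)²/2)/EI  [x>a] with R_A=1, M_A=0 = (1·3³/6 - 0·3²/2 - 3·(3-(4/3))²/2)/10000 = 1/30000 m
Superposition: y = Σ y_i = 481/4800000 m ≈ 0.000100 m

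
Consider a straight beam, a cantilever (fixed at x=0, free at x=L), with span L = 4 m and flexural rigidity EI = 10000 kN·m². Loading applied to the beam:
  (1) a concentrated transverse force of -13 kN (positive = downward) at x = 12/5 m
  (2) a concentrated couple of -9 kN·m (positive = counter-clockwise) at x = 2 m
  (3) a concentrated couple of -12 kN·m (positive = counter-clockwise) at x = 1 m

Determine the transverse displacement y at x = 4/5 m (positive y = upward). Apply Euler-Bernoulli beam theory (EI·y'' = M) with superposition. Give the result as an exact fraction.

Load 1 — point force P=-13 kN at a=12/5 m (b=L-a=8/5):
  y_1 = -Px²(3a-x)/(6EI)  [x≤a] = -(-13)·(4/5)²·(3·(12/5)-(4/5))/(6·10000) = 208/234375 m
Load 2 — applied couple M₀=-9 kN·m at a=2 m (b=L-a=2):
  y_2 = M₀x²/(2EI)  [x≤a] = (-9)·(4/5)²/(2·10000) = -9/31250 m
Load 3 — applied couple M₀=-12 kN·m at a=1 m (b=L-a=3):
  y_3 = M₀x²/(2EI)  [x≤a] = (-12)·(4/5)²/(2·10000) = -6/15625 m
Superposition: y = Σ y_i = 101/468750 m ≈ 0.000215 m

y(4/5) = 101/468750 m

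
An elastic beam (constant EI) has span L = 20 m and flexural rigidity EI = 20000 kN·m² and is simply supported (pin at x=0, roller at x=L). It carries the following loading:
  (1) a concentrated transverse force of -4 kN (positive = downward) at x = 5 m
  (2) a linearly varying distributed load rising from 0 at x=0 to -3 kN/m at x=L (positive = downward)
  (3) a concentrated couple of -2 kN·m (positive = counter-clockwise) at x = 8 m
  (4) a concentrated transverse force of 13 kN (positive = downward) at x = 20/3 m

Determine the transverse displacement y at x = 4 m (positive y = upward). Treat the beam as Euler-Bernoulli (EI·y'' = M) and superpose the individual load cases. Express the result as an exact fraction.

y(4) = 895631/20250000 m

Load 1 — point force P=-4 kN at a=5 m (b=L-a=15):
  y_1 = -Pbx(L²-b²-x²)/(6LEI)  [x≤a] = -(-4)·15·4·(20²-15²-4²)/(6·20·20000) = 159/10000 m
Load 2 — triangular load w₀=-3 kN/m (0→w₀ over full span):
  y_2 = -w₀x(7L⁴-10L²x²+3x⁴)/(360LEI) = -(-3)·4·(7·20⁴-10·20²·4²+3·4⁴)/(360·20·20000) = 1376/15625 m
Load 3 — applied couple M₀=-2 kN·m at a=8 m (b=L-a=12):
  y_3 = (M₀x³/(6L)+C₁x)/EI  [x≤a] with C₁=M₀(3b²-L²)/(6L)=-8/15 = ((-2)·4³/(6·20)+(-8/15)·4)/20000 = -1/6250 m
Load 4 — point force P=13 kN at a=20/3 m (b=L-a=40/3):
  y_4 = -Pbx(L²-b²-x²)/(6LEI)  [x≤a] = -13·(40/3)·4·(20²-(40/3)²-4²)/(6·20·20000) = -3016/50625 m
Superposition: y = Σ y_i = 895631/20250000 m ≈ 0.044229 m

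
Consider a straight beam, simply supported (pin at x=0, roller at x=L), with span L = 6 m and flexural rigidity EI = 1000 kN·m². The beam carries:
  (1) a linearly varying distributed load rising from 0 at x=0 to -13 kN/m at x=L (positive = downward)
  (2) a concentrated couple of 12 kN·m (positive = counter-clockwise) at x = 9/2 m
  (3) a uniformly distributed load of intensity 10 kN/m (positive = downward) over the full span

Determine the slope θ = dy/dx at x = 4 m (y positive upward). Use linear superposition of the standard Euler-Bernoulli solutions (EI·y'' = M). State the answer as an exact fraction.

θ(4) = 4193/180000 rad

Load 1 — triangular load w₀=-13 kN/m (0→w₀ over full span):
  θ_1 = -w₀(7L⁴-30L²x²+15x⁴)/(360LEI) = -(-13)·(7·6⁴-30·6²·4²+15·4⁴)/(360·6·1000) = -1183/45000 rad
Load 2 — applied couple M₀=12 kN·m at a=9/2 m (b=L-a=3/2):
  θ_2 = (M₀x²/(2L)+C₁)/EI  [x≤a] with C₁=M₀(3b²-L²)/(6L)=-39/4 = (12·4²/(2·6)+(-39/4))/1000 = 1/160 rad
Load 3 — uniform load w=10 kN/m over full span:
  θ_3 = -w(L³-6Lx²+4x³)/(24EI) = -10·(6³-6·6·4²+4·4³)/(24·1000) = 13/300 rad
Superposition: θ = Σ θ_i = 4193/180000 rad ≈ 0.023294 rad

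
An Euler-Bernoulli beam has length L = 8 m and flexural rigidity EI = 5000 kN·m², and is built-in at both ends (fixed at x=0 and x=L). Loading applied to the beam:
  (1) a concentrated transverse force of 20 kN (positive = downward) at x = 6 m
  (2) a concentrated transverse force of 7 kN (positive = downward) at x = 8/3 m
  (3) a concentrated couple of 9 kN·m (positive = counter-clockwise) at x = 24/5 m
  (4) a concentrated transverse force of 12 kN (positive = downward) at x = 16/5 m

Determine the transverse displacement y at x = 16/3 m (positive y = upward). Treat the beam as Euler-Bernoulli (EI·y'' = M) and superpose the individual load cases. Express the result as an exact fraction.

Load 1 — point force P=20 kN at a=6 m (b=L-a=2):
  y_1 = -Pb²x²(3aL-(3a+b)x)/(6L³EI)  [x≤a] = -20·2²·(16/3)²·(3·6·8-(3·6+2)·(16/3))/(6·8³·5000) = -56/10125 m
Load 2 — point force P=7 kN at a=8/3 m (b=L-a=16/3):
  y_2 = -Pa²(L-x)²(3bL-(3b+a)(L-x))/(6L³EI)  [x>a] = -7·(8/3)²·(8-(16/3))²·(3·(16/3)·8-(3·(16/3)+(8/3))·(8-(16/3)))/(6·8³·5000) = -2464/1366875 m
Load 3 — applied couple M₀=9 kN·m at a=24/5 m (b=L-a=16/5):
  y_3 = (R_Ax³/6 - M_Ax²/2 - M₀(x-a)²/2)/EI  [x>a] with R_A=81/50, M_A=72/25 = ((81/50)·(16/3)³/6 - (72/25)·(16/3)²/2 - 9·((16/3)-(24/5))²/2)/5000 = -4/15625 m
Load 4 — point force P=12 kN at a=16/5 m (b=L-a=24/5):
  y_4 = -Pa²(L-x)²(3bL-(3b+a)(L-x))/(6L³EI)  [x>a] = -12·(16/5)²·(8-(16/3))²·(3·(24/5)·8-(3·(24/5)+(16/5))·(8-(16/3)))/(6·8³·5000) = -8192/2109375 m
Superposition: y = Σ y_i = -1960292/170859375 m ≈ -0.011473 m

y(16/3) = -1960292/170859375 m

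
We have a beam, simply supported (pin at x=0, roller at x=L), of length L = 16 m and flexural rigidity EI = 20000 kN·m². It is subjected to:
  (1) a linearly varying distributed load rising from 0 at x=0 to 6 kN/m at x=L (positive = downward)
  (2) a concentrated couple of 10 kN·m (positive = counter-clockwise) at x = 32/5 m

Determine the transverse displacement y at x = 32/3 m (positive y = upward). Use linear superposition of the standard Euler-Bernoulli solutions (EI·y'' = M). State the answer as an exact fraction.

y(32/3) = -84832/759375 m

Load 1 — triangular load w₀=6 kN/m (0→w₀ over full span):
  y_1 = -w₀x(7L⁴-10L²x²+3x⁴)/(360LEI) = -6·(32/3)·(7·16⁴-10·16²·(32/3)²+3·(32/3)⁴)/(360·16·20000) = -17408/151875 m
Load 2 — applied couple M₀=10 kN·m at a=32/5 m (b=L-a=48/5):
  y_2 = (M₀x³/(6L)-M₀(x-a)²/2+C₁x)/EI  [x>a] with C₁=M₀(3b²-L²)/(6L)=32/15 = (10·(32/3)³/(6·16)-10·((32/3)-(32/5))²/2+(32/15)·(32/3))/20000 = 736/253125 m
Superposition: y = Σ y_i = -84832/759375 m ≈ -0.111713 m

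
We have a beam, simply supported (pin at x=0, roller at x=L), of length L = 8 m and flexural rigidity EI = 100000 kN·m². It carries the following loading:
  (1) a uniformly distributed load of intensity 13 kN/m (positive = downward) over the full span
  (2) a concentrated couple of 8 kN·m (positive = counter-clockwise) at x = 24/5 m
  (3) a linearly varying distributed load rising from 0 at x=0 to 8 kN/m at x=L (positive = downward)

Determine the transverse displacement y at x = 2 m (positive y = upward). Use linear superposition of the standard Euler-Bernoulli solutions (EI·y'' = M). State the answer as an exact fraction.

Load 1 — uniform load w=13 kN/m over full span:
  y_1 = -wx(L³-2Lx²+x³)/(24EI) = -13·2·(8³-2·8·2²+2³)/(24·100000) = -247/50000 m
Load 2 — applied couple M₀=8 kN·m at a=24/5 m (b=L-a=16/5):
  y_2 = (M₀x³/(6L)+C₁x)/EI  [x≤a] with C₁=M₀(3b²-L²)/(6L)=-416/75 = (8·2³/(6·8)+(-416/75)·2)/100000 = -61/625000 m
Load 3 — triangular load w₀=8 kN/m (0→w₀ over full span):
  y_3 = -w₀x(7L⁴-10L²x²+3x⁴)/(360LEI) = -8·2·(7·8⁴-10·8²·2²+3·2⁴)/(360·8·100000) = -109/75000 m
Superposition: y = Σ y_i = -24341/3750000 m ≈ -0.006491 m

y(2) = -24341/3750000 m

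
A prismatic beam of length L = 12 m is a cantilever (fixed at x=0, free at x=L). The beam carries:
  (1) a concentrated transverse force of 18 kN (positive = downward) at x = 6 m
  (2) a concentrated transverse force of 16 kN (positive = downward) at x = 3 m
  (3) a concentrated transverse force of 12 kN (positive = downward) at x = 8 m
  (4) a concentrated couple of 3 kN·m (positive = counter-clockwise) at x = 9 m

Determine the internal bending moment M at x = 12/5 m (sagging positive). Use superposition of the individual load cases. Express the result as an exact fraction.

Load 1 — point force P=18 kN at a=6 m (b=L-a=6):
  M_1 = -P(a-x)  [x≤a] = -18·(6-(12/5)) = -324/5 kN·m
Load 2 — point force P=16 kN at a=3 m (b=L-a=9):
  M_2 = -P(a-x)  [x≤a] = -16·(3-(12/5)) = -48/5 kN·m
Load 3 — point force P=12 kN at a=8 m (b=L-a=4):
  M_3 = -P(a-x)  [x≤a] = -12·(8-(12/5)) = -336/5 kN·m
Load 4 — applied couple M₀=3 kN·m at a=9 m (b=L-a=3):
  M_4 = M₀  [x≤a] = 3 = 3 kN·m
Superposition: M = Σ M_i = -693/5 kN·m ≈ -138.600000 kN·m

M(12/5) = -693/5 kN·m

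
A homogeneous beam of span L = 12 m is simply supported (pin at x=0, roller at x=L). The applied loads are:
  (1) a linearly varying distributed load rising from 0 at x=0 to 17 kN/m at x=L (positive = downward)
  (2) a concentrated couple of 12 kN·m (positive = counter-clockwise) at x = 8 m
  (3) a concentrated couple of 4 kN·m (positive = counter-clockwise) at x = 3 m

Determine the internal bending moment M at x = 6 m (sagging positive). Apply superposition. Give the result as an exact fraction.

Load 1 — triangular load w₀=17 kN/m (0→w₀ over full span):
  M_1 = w₀Lx/6 - w₀x³/(6L) = 17·12·6/6 - 17·6³/(6·12) = 153 kN·m
Load 2 — applied couple M₀=12 kN·m at a=8 m (b=L-a=4):
  M_2 = M₀x/L  [x≤a] = 12·6/12 = 6 kN·m
Load 3 — applied couple M₀=4 kN·m at a=3 m (b=L-a=9):
  M_3 = M₀x/L - M₀  [x>a] = 4·6/12 - 4 = -2 kN·m
Superposition: M = Σ M_i = 157 kN·m ≈ 157.000000 kN·m

M(6) = 157 kN·m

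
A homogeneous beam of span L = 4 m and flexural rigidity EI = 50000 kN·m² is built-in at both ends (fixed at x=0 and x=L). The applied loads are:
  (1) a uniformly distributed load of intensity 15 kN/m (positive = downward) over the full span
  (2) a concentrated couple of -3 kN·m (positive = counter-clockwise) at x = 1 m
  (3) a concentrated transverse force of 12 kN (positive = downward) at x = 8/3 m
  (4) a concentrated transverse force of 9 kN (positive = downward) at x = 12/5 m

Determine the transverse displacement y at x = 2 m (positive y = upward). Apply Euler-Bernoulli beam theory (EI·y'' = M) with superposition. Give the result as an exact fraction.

y(2) = -221413/675000000 m

Load 1 — uniform load w=15 kN/m over full span:
  y_1 = -wx²(L-x)²/(24EI) = -15·2²·(4-2)²/(24·50000) = -1/5000 m
Load 2 — applied couple M₀=-3 kN·m at a=1 m (b=L-a=3):
  y_2 = (R_Ax³/6 - M_Ax²/2 - M₀(x-a)²/2)/EI  [x>a] with R_A=-27/32, M_A=9/16 = ((-27/32)·2³/6 - (9/16)·2²/2 - (-3)·(2-1)²/2)/50000 = -3/200000 m
Load 3 — point force P=12 kN at a=8/3 m (b=L-a=4/3):
  y_3 = -Pb²x²(3aL-(3a+b)x)/(6L³EI)  [x≤a] = -12·(4/3)²·2²·(3·(8/3)·4-(3·(8/3)+(4/3))·2)/(6·4³·50000) = -1/16875 m
Load 4 — point force P=9 kN at a=12/5 m (b=L-a=8/5):
  y_4 = -Pb²x²(3aL-(3a+b)x)/(6L³EI)  [x≤a] = -9·(8/5)²·2²·(3·(12/5)·4-(3·(12/5)+(8/5))·2)/(6·4³·50000) = -21/390625 m
Superposition: y = Σ y_i = -221413/675000000 m ≈ -0.000328 m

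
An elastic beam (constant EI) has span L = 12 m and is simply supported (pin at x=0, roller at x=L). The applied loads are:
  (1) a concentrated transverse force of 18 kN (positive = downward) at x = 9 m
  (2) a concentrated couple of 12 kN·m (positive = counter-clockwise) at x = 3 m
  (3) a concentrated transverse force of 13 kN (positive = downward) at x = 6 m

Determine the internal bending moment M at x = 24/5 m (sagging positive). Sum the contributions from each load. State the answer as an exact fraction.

M(24/5) = 228/5 kN·m

Load 1 — point force P=18 kN at a=9 m (b=L-a=3):
  M_1 = Pbx/L  [x≤a] = 18·3·(24/5)/12 = 108/5 kN·m
Load 2 — applied couple M₀=12 kN·m at a=3 m (b=L-a=9):
  M_2 = M₀x/L - M₀  [x>a] = 12·(24/5)/12 - 12 = -36/5 kN·m
Load 3 — point force P=13 kN at a=6 m (b=L-a=6):
  M_3 = Pbx/L  [x≤a] = 13·6·(24/5)/12 = 156/5 kN·m
Superposition: M = Σ M_i = 228/5 kN·m ≈ 45.600000 kN·m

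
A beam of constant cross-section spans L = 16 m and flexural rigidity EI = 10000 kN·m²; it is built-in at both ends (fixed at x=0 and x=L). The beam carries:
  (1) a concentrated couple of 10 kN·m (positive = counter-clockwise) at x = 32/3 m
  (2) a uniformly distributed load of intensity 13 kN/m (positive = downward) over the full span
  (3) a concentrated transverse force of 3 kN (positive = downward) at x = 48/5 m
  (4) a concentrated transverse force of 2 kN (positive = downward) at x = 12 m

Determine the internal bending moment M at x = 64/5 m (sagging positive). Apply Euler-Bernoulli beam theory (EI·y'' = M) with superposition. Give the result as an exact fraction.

M(64/5) = -16939/1250 kN·m

Load 1 — applied couple M₀=10 kN·m at a=32/3 m (b=L-a=16/3):
  M_1 = R_Ax - M_A - M₀  [x>a] with R_A=5/6, M_A=10/3 = (5/6)·(64/5) - (10/3) - 10 = -8/3 kN·m
Load 2 — uniform load w=13 kN/m over full span:
  M_2 = wLx/2 - wL²/12 - wx²/2 = 13·16·(64/5)/2 - 13·16²/12 - 13·(64/5)²/2 = -832/75 kN·m
Load 3 — point force P=3 kN at a=48/5 m (b=L-a=32/5):
  M_3 = Pa²(a+3b)(L-x)/L³ - Pa²b/L²  [x>a] = 3·(48/5)²·((48/5)+3·(32/5))·(16-(64/5))/16³ - 3·(48/5)²·(32/5)/16² = -432/625 kN·m
Load 4 — point force P=2 kN at a=12 m (b=L-a=4):
  M_4 = Pa²(a+3b)(L-x)/L³ - Pa²b/L²  [x>a] = 2·12²·(12+3·4)·(16-(64/5))/16³ - 2·12²·4/16² = 9/10 kN·m
Superposition: M = Σ M_i = -16939/1250 kN·m ≈ -13.551200 kN·m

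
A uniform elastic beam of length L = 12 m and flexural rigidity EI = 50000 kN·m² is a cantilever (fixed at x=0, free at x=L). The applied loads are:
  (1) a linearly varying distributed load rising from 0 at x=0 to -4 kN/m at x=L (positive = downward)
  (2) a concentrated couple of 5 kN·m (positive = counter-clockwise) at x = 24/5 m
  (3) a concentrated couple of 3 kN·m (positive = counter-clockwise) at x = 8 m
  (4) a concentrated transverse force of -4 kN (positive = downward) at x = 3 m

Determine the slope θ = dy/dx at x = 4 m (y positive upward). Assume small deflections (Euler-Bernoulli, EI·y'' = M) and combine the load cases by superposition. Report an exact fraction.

θ(4) = 2833/225000 rad

Load 1 — triangular load w₀=-4 kN/m (0→w₀ over full span):
  θ_1 = (w₀Lx²/4-w₀L²x/3-w₀x⁴/(24L))/EI = ((-4)·12·4²/4-(-4)·12²·4/3-(-4)·4⁴/(24·12))/50000 = 326/28125 rad
Load 2 — applied couple M₀=5 kN·m at a=24/5 m (b=L-a=36/5):
  θ_2 = M₀x/EI  [x≤a] = 5·4/50000 = 1/2500 rad
Load 3 — applied couple M₀=3 kN·m at a=8 m (b=L-a=4):
  θ_3 = M₀x/EI  [x≤a] = 3·4/50000 = 3/12500 rad
Load 4 — point force P=-4 kN at a=3 m (b=L-a=9):
  θ_4 = -Pa²/(2EI)  [x>a] = -(-4)·3²/(2·50000) = 9/25000 rad
Superposition: θ = Σ θ_i = 2833/225000 rad ≈ 0.012591 rad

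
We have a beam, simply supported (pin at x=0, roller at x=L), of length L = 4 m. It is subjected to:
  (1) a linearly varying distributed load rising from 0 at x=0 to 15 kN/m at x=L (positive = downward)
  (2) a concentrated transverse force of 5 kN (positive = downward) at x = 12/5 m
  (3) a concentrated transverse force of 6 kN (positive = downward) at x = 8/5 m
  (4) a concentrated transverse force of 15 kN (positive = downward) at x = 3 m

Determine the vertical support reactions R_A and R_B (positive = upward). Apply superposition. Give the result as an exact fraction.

R_A = 387/20 kN, R_B = 733/20 kN

Load 1 — triangular load w₀=15 kN/m (0→w₀ over full span):
  R_A = w₀L/6 = 15·4/6 = 10 kN
  R_B = w₀L/3 = 15·4/3 = 20 kN
Load 2 — point force P=5 kN at a=12/5 m (b=L-a=8/5):
  R_A = Pb/L = 5·(8/5)/4 = 2 kN
  R_B = Pa/L = 5·(12/5)/4 = 3 kN
Load 3 — point force P=6 kN at a=8/5 m (b=L-a=12/5):
  R_A = Pb/L = 6·(12/5)/4 = 18/5 kN
  R_B = Pa/L = 6·(8/5)/4 = 12/5 kN
Load 4 — point force P=15 kN at a=3 m (b=L-a=1):
  R_A = Pb/L = 15·1/4 = 15/4 kN
  R_B = Pa/L = 15·3/4 = 45/4 kN
Superposition: R_A = 387/20 kN, R_B = 733/20 kN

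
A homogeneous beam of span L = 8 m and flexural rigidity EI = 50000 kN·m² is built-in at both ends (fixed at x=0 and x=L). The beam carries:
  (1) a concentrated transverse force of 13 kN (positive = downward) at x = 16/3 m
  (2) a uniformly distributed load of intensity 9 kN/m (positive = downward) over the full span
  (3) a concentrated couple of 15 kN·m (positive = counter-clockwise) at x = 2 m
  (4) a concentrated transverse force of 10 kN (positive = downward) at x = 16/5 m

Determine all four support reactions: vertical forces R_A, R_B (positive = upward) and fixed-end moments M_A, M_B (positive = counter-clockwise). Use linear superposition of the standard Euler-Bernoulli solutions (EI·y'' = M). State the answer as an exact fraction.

Load 1 — point force P=13 kN at a=16/3 m (b=L-a=8/3):
  R_A = Pb²(3a+b)/L³ = 13·(8/3)²·(3·(16/3)+(8/3))/8³ = 91/27 kN
  M_A = Pab²/L² = 13·(16/3)·(8/3)²/8² = 208/27 kN·m
  R_B = Pa²(a+3b)/L³ = 13·(16/3)²·((16/3)+3·(8/3))/8³ = 260/27 kN
  M_B = -Pa²b/L² = -13·(16/3)²·(8/3)/8² = -416/27 kN·m
Load 2 — uniform load w=9 kN/m over full span:
  R_A = wL/2 = 9·8/2 = 36 kN
  M_A = wL²/12 = 9·8²/12 = 48 kN·m
  R_B = wL/2 = 9·8/2 = 36 kN
  M_B = -wL²/12 = -9·8²/12 = -48 kN·m
Load 3 — applied couple M₀=15 kN·m at a=2 m (b=L-a=6):
  R_A = 6M₀ab/L³ = 6·15·2·6/8³ = 135/64 kN
  M_A = M₀b(2a-b)/L² = 15·6·(2·2-6)/8² = -45/16 kN·m
  R_B = -6M₀ab/L³ = -6·15·2·6/8³ = -135/64 kN
  M_B = M₀a(2b-a)/L² = 15·2·(2·6-2)/8² = 75/16 kN·m
Load 4 — point force P=10 kN at a=16/5 m (b=L-a=24/5):
  R_A = Pb²(3a+b)/L³ = 10·(24/5)²·(3·(16/5)+(24/5))/8³ = 162/25 kN
  M_A = Pab²/L² = 10·(16/5)·(24/5)²/8² = 288/25 kN·m
  R_B = Pa²(a+3b)/L³ = 10·(16/5)²·((16/5)+3·(24/5))/8³ = 88/25 kN
  M_B = -Pa²b/L² = -10·(16/5)²·(24/5)/8² = -192/25 kN·m
Superposition: R_A = 2071861/43200 kN, M_A = 695641/10800 kN·m, R_B = 2032139/43200 kN, M_B = -717119/10800 kN·m

R_A = 2071861/43200 kN, M_A = 695641/10800 kN·m, R_B = 2032139/43200 kN, M_B = -717119/10800 kN·m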